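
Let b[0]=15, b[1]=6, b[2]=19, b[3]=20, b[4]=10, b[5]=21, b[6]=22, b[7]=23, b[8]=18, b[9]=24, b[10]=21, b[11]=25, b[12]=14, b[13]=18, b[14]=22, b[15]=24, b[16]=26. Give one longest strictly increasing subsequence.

15, 19, 20, 21, 22, 23, 24, 25, 26

Patience tails give the LIS length; then backtrack through the dp parents:
15 → extends → [15]
6 → replaces 15 → [6]
19 → extends → [6, 19]
20 → extends → [6, 19, 20]
10 → replaces 19 → [6, 10, 20]
21 → extends → [6, 10, 20, 21]
22 → extends → [6, 10, 20, 21, 22]
23 → extends → [6, 10, 20, 21, 22, 23]
18 → replaces 20 → [6, 10, 18, 21, 22, 23]
24 → extends → [6, 10, 18, 21, 22, 23, 24]
21 → already a tail → [6, 10, 18, 21, 22, 23, 24]
25 → extends → [6, 10, 18, 21, 22, 23, 24, 25]
14 → replaces 18 → [6, 10, 14, 21, 22, 23, 24, 25]
18 → replaces 21 → [6, 10, 14, 18, 22, 23, 24, 25]
22 → already a tail → [6, 10, 14, 18, 22, 23, 24, 25]
24 → already a tail → [6, 10, 14, 18, 22, 23, 24, 25]
26 → extends → [6, 10, 14, 18, 22, 23, 24, 25, 26]
Length 9; one witness is 15, 19, 20, 21, 22, 23, 24, 25, 26.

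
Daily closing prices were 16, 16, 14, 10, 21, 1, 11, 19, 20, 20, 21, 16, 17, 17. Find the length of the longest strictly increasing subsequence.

Track the smallest tail for each achievable length (strict):
16 → extends → [16]
16 → already a tail → [16]
14 → replaces 16 → [14]
10 → replaces 14 → [10]
21 → extends → [10, 21]
1 → replaces 10 → [1, 21]
11 → replaces 21 → [1, 11]
19 → extends → [1, 11, 19]
20 → extends → [1, 11, 19, 20]
20 → already a tail → [1, 11, 19, 20]
21 → extends → [1, 11, 19, 20, 21]
16 → replaces 19 → [1, 11, 16, 20, 21]
17 → replaces 20 → [1, 11, 16, 17, 21]
17 → already a tail → [1, 11, 16, 17, 21]
Five tails, so the longest strictly increasing subsequence has length 5 (e.g. 10, 11, 19, 20, 21).

5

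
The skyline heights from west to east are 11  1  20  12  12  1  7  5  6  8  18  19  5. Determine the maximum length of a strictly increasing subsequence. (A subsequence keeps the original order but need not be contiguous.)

Track the smallest tail for each achievable length (strict):
11 → extends → [11]
1 → replaces 11 → [1]
20 → extends → [1, 20]
12 → replaces 20 → [1, 12]
12 → already a tail → [1, 12]
1 → already a tail → [1, 12]
7 → replaces 12 → [1, 7]
5 → replaces 7 → [1, 5]
6 → extends → [1, 5, 6]
8 → extends → [1, 5, 6, 8]
18 → extends → [1, 5, 6, 8, 18]
19 → extends → [1, 5, 6, 8, 18, 19]
5 → already a tail → [1, 5, 6, 8, 18, 19]
Six tails, so the longest strictly increasing subsequence has length 6 (e.g. 1, 5, 6, 8, 18, 19).

6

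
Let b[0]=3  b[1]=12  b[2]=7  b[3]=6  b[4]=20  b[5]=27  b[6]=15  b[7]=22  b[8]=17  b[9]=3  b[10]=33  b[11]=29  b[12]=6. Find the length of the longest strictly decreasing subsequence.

Negate each value so 'decreasing' becomes 'increasing', then run patience tails on the negated sequence:
-3 → extends → [-3]
-12 → replaces -3 → [-12]
-7 → extends → [-12, -7]
-6 → extends → [-12, -7, -6]
-20 → replaces -12 → [-20, -7, -6]
-27 → replaces -20 → [-27, -7, -6]
-15 → replaces -7 → [-27, -15, -6]
-22 → replaces -15 → [-27, -22, -6]
-17 → replaces -6 → [-27, -22, -17]
-3 → extends → [-27, -22, -17, -3]
-33 → replaces -27 → [-33, -22, -17, -3]
-29 → replaces -22 → [-33, -29, -17, -3]
-6 → replaces -3 → [-33, -29, -17, -6]
Four tails, so the longest strictly decreasing subsequence of the original has length 4.

4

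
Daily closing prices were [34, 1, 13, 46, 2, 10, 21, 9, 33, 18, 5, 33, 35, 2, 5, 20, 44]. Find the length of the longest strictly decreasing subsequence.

6

Negate each value so 'decreasing' becomes 'increasing', then run patience tails on the negated sequence:
-34 → extends → [-34]
-1 → extends → [-34, -1]
-13 → replaces -1 → [-34, -13]
-46 → replaces -34 → [-46, -13]
-2 → extends → [-46, -13, -2]
-10 → replaces -2 → [-46, -13, -10]
-21 → replaces -13 → [-46, -21, -10]
-9 → extends → [-46, -21, -10, -9]
-33 → replaces -21 → [-46, -33, -10, -9]
-18 → replaces -10 → [-46, -33, -18, -9]
-5 → extends → [-46, -33, -18, -9, -5]
-33 → already a tail → [-46, -33, -18, -9, -5]
-35 → replaces -33 → [-46, -35, -18, -9, -5]
-2 → extends → [-46, -35, -18, -9, -5, -2]
-5 → already a tail → [-46, -35, -18, -9, -5, -2]
-20 → replaces -18 → [-46, -35, -20, -9, -5, -2]
-44 → replaces -35 → [-46, -44, -20, -9, -5, -2]
Six tails, so the longest strictly decreasing subsequence of the original has length 6.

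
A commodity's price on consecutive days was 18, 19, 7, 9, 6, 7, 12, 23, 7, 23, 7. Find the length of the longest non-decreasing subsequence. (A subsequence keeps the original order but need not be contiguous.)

5

Let dp[i] be the length of the longest such subsequence ending at index i:
i:      1  2  3  4  5  6  7  8  9 10 11
a[i]:  18 19  7  9  6  7 12 23  7 23  7
dp:     1  2  1  2  1  2  3  4  3  5  4
Maximum dp value is 5.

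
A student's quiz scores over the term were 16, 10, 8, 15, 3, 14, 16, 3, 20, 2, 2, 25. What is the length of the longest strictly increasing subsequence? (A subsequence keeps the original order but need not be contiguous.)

Let dp[i] be the length of the longest such subsequence ending at index i:
i:      1  2  3  4  5  6  7  8  9 10 11 12
a[i]:  16 10  8 15  3 14 16  3 20  2  2 25
dp:     1  1  1  2  1  2  3  1  4  1  1  5
Maximum dp value is 5.

5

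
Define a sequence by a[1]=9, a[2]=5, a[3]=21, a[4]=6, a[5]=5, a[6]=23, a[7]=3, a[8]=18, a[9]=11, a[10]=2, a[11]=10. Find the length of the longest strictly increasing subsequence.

Track the smallest tail for each achievable length (strict):
9 → extends → [9]
5 → replaces 9 → [5]
21 → extends → [5, 21]
6 → replaces 21 → [5, 6]
5 → already a tail → [5, 6]
23 → extends → [5, 6, 23]
3 → replaces 5 → [3, 6, 23]
18 → replaces 23 → [3, 6, 18]
11 → replaces 18 → [3, 6, 11]
2 → replaces 3 → [2, 6, 11]
10 → replaces 11 → [2, 6, 10]
Three tails, so the longest strictly increasing subsequence has length 3 (e.g. 9, 21, 23).

3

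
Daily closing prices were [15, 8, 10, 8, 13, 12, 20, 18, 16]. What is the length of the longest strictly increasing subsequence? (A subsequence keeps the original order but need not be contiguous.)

4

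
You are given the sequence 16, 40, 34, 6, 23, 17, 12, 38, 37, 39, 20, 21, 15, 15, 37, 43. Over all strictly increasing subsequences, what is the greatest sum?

Let S[i] be the best sum of a strictly increasing subsequence ending at i:
i:       1   2   3   4   5   6   7   8   9  10  11  12  13  14  15  16
a[i]:   16  40  34   6  23  17  12  38  37  39  20  21  15  15  37  43
S:      16  56  50   6  39  33  18  88  87 127  53  74  33  33 111 170
Maximum is 170 (e.g. 16 + 34 + 38 + 39 + 43).

170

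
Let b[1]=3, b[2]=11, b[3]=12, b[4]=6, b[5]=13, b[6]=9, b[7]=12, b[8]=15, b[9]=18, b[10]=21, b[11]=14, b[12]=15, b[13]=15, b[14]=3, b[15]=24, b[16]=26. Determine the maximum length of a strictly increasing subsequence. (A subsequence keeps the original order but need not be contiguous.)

9

Track the smallest tail for each achievable length (strict):
3 → extends → [3]
11 → extends → [3, 11]
12 → extends → [3, 11, 12]
6 → replaces 11 → [3, 6, 12]
13 → extends → [3, 6, 12, 13]
9 → replaces 12 → [3, 6, 9, 13]
12 → replaces 13 → [3, 6, 9, 12]
15 → extends → [3, 6, 9, 12, 15]
18 → extends → [3, 6, 9, 12, 15, 18]
21 → extends → [3, 6, 9, 12, 15, 18, 21]
14 → replaces 15 → [3, 6, 9, 12, 14, 18, 21]
15 → replaces 18 → [3, 6, 9, 12, 14, 15, 21]
15 → already a tail → [3, 6, 9, 12, 14, 15, 21]
3 → already a tail → [3, 6, 9, 12, 14, 15, 21]
24 → extends → [3, 6, 9, 12, 14, 15, 21, 24]
26 → extends → [3, 6, 9, 12, 14, 15, 21, 24, 26]
Nine tails, so the longest strictly increasing subsequence has length 9 (e.g. 3, 11, 12, 13, 15, 18, 21, 24, 26).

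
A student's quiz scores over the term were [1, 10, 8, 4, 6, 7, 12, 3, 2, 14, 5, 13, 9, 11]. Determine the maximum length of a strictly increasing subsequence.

6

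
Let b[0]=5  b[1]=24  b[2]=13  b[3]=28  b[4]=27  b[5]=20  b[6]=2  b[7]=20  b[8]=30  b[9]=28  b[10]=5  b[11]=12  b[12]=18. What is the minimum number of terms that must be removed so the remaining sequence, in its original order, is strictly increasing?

Fewest deletions = n − (longest strictly increasing subsequence).
i:      0  1  2  3  4  5  6  7  8  9 10 11 12
b[i]:   5 24 13 28 27 20  2 20 30 28  5 12 18
dp:     1  2  2  3  3  3  1  3  4  4  2  3  4
max dp = 4, so deletions = 13 − 4 = 9.

9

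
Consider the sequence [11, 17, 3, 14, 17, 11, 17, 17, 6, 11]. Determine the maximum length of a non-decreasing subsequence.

Let dp[i] be the length of the longest such subsequence ending at index i:
i:      1  2  3  4  5  6  7  8  9 10
a[i]:  11 17  3 14 17 11 17 17  6 11
dp:     1  2  1  2  3  2  4  5  2  3
Maximum dp value is 5.

5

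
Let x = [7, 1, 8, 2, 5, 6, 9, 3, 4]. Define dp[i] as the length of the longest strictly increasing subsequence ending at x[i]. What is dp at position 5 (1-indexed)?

dp[i] = 1 + max{dp[j] : j<i, x[j]<x[i]} (or 1 if no such j):
i:     1 2 3 4 5 6 7 8 9
x[i]:  7 1 8 2 5 6 9 3 4
dp:    1 1 2 2 3 4 5 3 4
At index 5 the value is 3.

3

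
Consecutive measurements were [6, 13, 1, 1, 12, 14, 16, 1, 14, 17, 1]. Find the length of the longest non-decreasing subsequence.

6

Track the smallest tail for each achievable length (allowing ties):
6 → extends → [6]
13 → extends → [6, 13]
1 → replaces 6 → [1, 13]
1 → replaces 13 → [1, 1]
12 → extends → [1, 1, 12]
14 → extends → [1, 1, 12, 14]
16 → extends → [1, 1, 12, 14, 16]
1 → replaces 12 → [1, 1, 1, 14, 16]
14 → replaces 16 → [1, 1, 1, 14, 14]
17 → extends → [1, 1, 1, 14, 14, 17]
1 → replaces 14 → [1, 1, 1, 1, 14, 17]
Six tails, so the longest non-decreasing subsequence has length 6 (e.g. 1, 1, 12, 14, 16, 17).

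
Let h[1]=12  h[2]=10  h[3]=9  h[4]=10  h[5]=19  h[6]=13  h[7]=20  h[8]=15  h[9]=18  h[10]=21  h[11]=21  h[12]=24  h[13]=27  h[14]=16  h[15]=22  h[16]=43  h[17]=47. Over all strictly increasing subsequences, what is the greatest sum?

227

Let S[i] be the best sum of a strictly increasing subsequence ending at i:
i:       1   2   3   4   5   6   7   8   9  10  11  12  13  14  15  16  17
h[i]:   12  10   9  10  19  13  20  15  18  21  21  24  27  16  22  43  47
S:      12  10   9  19  38  32  58  47  65  86  86 110 137  63 108 180 227
Maximum is 227 (e.g. 9 + 10 + 13 + 15 + 18 + 21 + 24 + 27 + 43 + 47).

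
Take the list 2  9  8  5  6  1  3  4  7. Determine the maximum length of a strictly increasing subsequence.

4

Let dp[i] be the length of the longest such subsequence ending at index i:
i:     1 2 3 4 5 6 7 8 9
a[i]:  2 9 8 5 6 1 3 4 7
dp:    1 2 2 2 3 1 2 3 4
Maximum dp value is 4.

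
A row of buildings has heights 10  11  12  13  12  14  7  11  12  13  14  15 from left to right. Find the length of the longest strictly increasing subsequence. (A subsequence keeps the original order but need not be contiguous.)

Track the smallest tail for each achievable length (strict):
10 → extends → [10]
11 → extends → [10, 11]
12 → extends → [10, 11, 12]
13 → extends → [10, 11, 12, 13]
12 → already a tail → [10, 11, 12, 13]
14 → extends → [10, 11, 12, 13, 14]
7 → replaces 10 → [7, 11, 12, 13, 14]
11 → already a tail → [7, 11, 12, 13, 14]
12 → already a tail → [7, 11, 12, 13, 14]
13 → already a tail → [7, 11, 12, 13, 14]
14 → already a tail → [7, 11, 12, 13, 14]
15 → extends → [7, 11, 12, 13, 14, 15]
Six tails, so the longest strictly increasing subsequence has length 6 (e.g. 10, 11, 12, 13, 14, 15).

6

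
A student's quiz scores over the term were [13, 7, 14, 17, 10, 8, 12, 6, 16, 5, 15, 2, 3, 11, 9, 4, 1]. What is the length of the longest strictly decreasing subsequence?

7

Negate each value so 'decreasing' becomes 'increasing', then run patience tails on the negated sequence:
-13 → extends → [-13]
-7 → extends → [-13, -7]
-14 → replaces -13 → [-14, -7]
-17 → replaces -14 → [-17, -7]
-10 → replaces -7 → [-17, -10]
-8 → extends → [-17, -10, -8]
-12 → replaces -10 → [-17, -12, -8]
-6 → extends → [-17, -12, -8, -6]
-16 → replaces -12 → [-17, -16, -8, -6]
-5 → extends → [-17, -16, -8, -6, -5]
-15 → replaces -8 → [-17, -16, -15, -6, -5]
-2 → extends → [-17, -16, -15, -6, -5, -2]
-3 → replaces -2 → [-17, -16, -15, -6, -5, -3]
-11 → replaces -6 → [-17, -16, -15, -11, -5, -3]
-9 → replaces -5 → [-17, -16, -15, -11, -9, -3]
-4 → replaces -3 → [-17, -16, -15, -11, -9, -4]
-1 → extends → [-17, -16, -15, -11, -9, -4, -1]
Seven tails, so the longest strictly decreasing subsequence of the original has length 7.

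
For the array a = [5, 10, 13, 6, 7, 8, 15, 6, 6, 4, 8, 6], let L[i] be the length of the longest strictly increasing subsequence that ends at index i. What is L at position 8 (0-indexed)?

2

dp[i] = 1 + max{dp[j] : j<i, a[j]<a[i]} (or 1 if no such j):
i:      0  1  2  3  4  5  6  7  8  9 10 11
a[i]:   5 10 13  6  7  8 15  6  6  4  8  6
dp:     1  2  3  2  3  4  5  2  2  1  4  2
At index 8 the value is 2.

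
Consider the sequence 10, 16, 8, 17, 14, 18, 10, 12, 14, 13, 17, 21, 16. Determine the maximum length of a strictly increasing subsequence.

Track the smallest tail for each achievable length (strict):
10 → extends → [10]
16 → extends → [10, 16]
8 → replaces 10 → [8, 16]
17 → extends → [8, 16, 17]
14 → replaces 16 → [8, 14, 17]
18 → extends → [8, 14, 17, 18]
10 → replaces 14 → [8, 10, 17, 18]
12 → replaces 17 → [8, 10, 12, 18]
14 → replaces 18 → [8, 10, 12, 14]
13 → replaces 14 → [8, 10, 12, 13]
17 → extends → [8, 10, 12, 13, 17]
21 → extends → [8, 10, 12, 13, 17, 21]
16 → replaces 17 → [8, 10, 12, 13, 16, 21]
Six tails, so the longest strictly increasing subsequence has length 6 (e.g. 8, 10, 12, 14, 17, 21).

6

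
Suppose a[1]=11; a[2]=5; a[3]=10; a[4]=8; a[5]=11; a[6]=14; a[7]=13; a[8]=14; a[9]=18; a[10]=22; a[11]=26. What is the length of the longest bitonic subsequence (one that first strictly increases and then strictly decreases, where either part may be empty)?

inc[i] = longest strictly increasing subsequence ending at i; dec[i] = longest strictly decreasing subsequence starting at i:
i:      1  2  3  4  5  6  7  8  9 10 11
a[i]:  11  5 10  8 11 14 13 14 18 22 26
inc:    1  1  2  2  3  4  4  5  6  7  8
dec:    3  1  2  1  1  2  1  1  1  1  1
Best peak at i=11 (value 26): inc=8, dec=1, length 8+1−1 = 8.

8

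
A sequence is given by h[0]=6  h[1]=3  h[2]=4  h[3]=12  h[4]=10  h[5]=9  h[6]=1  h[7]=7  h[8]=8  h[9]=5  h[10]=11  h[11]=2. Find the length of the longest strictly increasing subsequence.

Track the smallest tail for each achievable length (strict):
6 → extends → [6]
3 → replaces 6 → [3]
4 → extends → [3, 4]
12 → extends → [3, 4, 12]
10 → replaces 12 → [3, 4, 10]
9 → replaces 10 → [3, 4, 9]
1 → replaces 3 → [1, 4, 9]
7 → replaces 9 → [1, 4, 7]
8 → extends → [1, 4, 7, 8]
5 → replaces 7 → [1, 4, 5, 8]
11 → extends → [1, 4, 5, 8, 11]
2 → replaces 4 → [1, 2, 5, 8, 11]
Five tails, so the longest strictly increasing subsequence has length 5 (e.g. 3, 4, 7, 8, 11).

5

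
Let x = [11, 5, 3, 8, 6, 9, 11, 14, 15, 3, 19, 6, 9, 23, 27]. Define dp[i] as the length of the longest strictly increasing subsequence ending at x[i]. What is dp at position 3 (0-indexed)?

2

dp[i] = 1 + max{dp[j] : j<i, x[j]<x[i]} (or 1 if no such j):
i:      0  1  2  3  4  5  6  7  8  9 10 11 12 13 14
x[i]:  11  5  3  8  6  9 11 14 15  3 19  6  9 23 27
dp:     1  1  1  2  2  3  4  5  6  1  7  2  3  8  9
At index 3 the value is 2.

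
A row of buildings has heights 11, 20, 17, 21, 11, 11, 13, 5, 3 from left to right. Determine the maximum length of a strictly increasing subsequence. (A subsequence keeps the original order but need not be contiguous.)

3

Track the smallest tail for each achievable length (strict):
11 → extends → [11]
20 → extends → [11, 20]
17 → replaces 20 → [11, 17]
21 → extends → [11, 17, 21]
11 → already a tail → [11, 17, 21]
11 → already a tail → [11, 17, 21]
13 → replaces 17 → [11, 13, 21]
5 → replaces 11 → [5, 13, 21]
3 → replaces 5 → [3, 13, 21]
Three tails, so the longest strictly increasing subsequence has length 3 (e.g. 11, 20, 21).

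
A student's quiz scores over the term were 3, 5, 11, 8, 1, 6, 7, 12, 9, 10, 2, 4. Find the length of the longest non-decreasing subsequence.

Track the smallest tail for each achievable length (allowing ties):
3 → extends → [3]
5 → extends → [3, 5]
11 → extends → [3, 5, 11]
8 → replaces 11 → [3, 5, 8]
1 → replaces 3 → [1, 5, 8]
6 → replaces 8 → [1, 5, 6]
7 → extends → [1, 5, 6, 7]
12 → extends → [1, 5, 6, 7, 12]
9 → replaces 12 → [1, 5, 6, 7, 9]
10 → extends → [1, 5, 6, 7, 9, 10]
2 → replaces 5 → [1, 2, 6, 7, 9, 10]
4 → replaces 6 → [1, 2, 4, 7, 9, 10]
Six tails, so the longest non-decreasing subsequence has length 6 (e.g. 3, 5, 6, 7, 9, 10).

6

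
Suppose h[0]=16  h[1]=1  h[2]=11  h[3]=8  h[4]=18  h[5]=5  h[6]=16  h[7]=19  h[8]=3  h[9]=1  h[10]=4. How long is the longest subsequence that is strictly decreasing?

6

Let dp[i] be the longest strictly decreasing subsequence ending at i:
i:      0  1  2  3  4  5  6  7  8  9 10
h[i]:  16  1 11  8 18  5 16 19  3  1  4
dp:     1  2  2  3  1  4  2  1  5  6  5
Maximum is 6.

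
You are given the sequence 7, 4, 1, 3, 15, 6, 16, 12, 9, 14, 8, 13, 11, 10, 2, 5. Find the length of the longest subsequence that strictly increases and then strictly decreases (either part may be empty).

9

inc[i] = longest strictly increasing subsequence ending at i; dec[i] = longest strictly decreasing subsequence starting at i:
i:      1  2  3  4  5  6  7  8  9 10 11 12 13 14 15 16
a[i]:   7  4  1  3 15  6 16 12  9 14  8 13 11 10  2  5
inc:    1  1  1  2  3  3  4  4  4  5  4  5  5  5  2  3
dec:    4  3  1  2  6  2  6  4  3  5  2  4  3  2  1  1
Best peak at i=7 (value 16): inc=4, dec=6, length 4+6−1 = 9.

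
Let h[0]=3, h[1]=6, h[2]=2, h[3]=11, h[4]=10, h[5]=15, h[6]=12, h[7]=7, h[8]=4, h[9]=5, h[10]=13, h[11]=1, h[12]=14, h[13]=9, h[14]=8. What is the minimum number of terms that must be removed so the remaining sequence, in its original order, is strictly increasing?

Fewest deletions = n − (longest strictly increasing subsequence).
Patience tails:
3 → extends → [3]
6 → extends → [3, 6]
2 → replaces 3 → [2, 6]
11 → extends → [2, 6, 11]
10 → replaces 11 → [2, 6, 10]
15 → extends → [2, 6, 10, 15]
12 → replaces 15 → [2, 6, 10, 12]
7 → replaces 10 → [2, 6, 7, 12]
4 → replaces 6 → [2, 4, 7, 12]
5 → replaces 7 → [2, 4, 5, 12]
13 → extends → [2, 4, 5, 12, 13]
1 → replaces 2 → [1, 4, 5, 12, 13]
14 → extends → [1, 4, 5, 12, 13, 14]
9 → replaces 12 → [1, 4, 5, 9, 13, 14]
8 → replaces 9 → [1, 4, 5, 8, 13, 14]
Longest strictly increasing subsequence has length 6, so deletions = 15 − 6 = 9.

9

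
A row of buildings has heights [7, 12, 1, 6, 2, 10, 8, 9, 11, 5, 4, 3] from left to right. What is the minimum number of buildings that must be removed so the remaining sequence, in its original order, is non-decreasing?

7

Fewest deletions = n − (longest non-decreasing subsequence).
i:      1  2  3  4  5  6  7  8  9 10 11 12
a[i]:   7 12  1  6  2 10  8  9 11  5  4  3
dp:     1  2  1  2  2  3  3  4  5  3  3  3
max dp = 5, so deletions = 12 − 5 = 7.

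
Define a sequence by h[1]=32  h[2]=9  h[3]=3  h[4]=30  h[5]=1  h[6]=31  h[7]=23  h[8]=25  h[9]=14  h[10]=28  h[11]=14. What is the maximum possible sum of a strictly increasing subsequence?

Let S[i] be the best sum of a strictly increasing subsequence ending at i:
i:      1  2  3  4  5  6  7  8  9 10 11
h[i]:  32  9  3 30  1 31 23 25 14 28 14
S:     32  9  3 39  1 70 32 57 23 85 23
Maximum is 85 (e.g. 9 + 23 + 25 + 28).

85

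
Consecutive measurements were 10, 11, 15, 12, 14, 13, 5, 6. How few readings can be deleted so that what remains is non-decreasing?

Fewest deletions = n − (longest non-decreasing subsequence).
Patience tails:
10 → extends → [10]
11 → extends → [10, 11]
15 → extends → [10, 11, 15]
12 → replaces 15 → [10, 11, 12]
14 → extends → [10, 11, 12, 14]
13 → replaces 14 → [10, 11, 12, 13]
5 → replaces 10 → [5, 11, 12, 13]
6 → replaces 11 → [5, 6, 12, 13]
Longest non-decreasing subsequence has length 4, so deletions = 8 − 4 = 4.

4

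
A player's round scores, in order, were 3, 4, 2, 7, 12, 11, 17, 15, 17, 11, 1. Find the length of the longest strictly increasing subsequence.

6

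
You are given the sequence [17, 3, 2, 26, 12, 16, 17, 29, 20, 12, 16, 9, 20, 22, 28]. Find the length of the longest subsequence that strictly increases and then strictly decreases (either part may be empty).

8

inc[i] = longest strictly increasing subsequence ending at i; dec[i] = longest strictly decreasing subsequence starting at i:
i:      1  2  3  4  5  6  7  8  9 10 11 12 13 14 15
a[i]:  17  3  2 26 12 16 17 29 20 12 16  9 20 22 28
inc:    1  1  1  2  2  3  4  5  5  2  3  2  5  6  7
dec:    4  2  1  4  2  3  3  4  3  2  2  1  1  1  1
Best peak at i=8 (value 29): inc=5, dec=4, length 5+4−1 = 8.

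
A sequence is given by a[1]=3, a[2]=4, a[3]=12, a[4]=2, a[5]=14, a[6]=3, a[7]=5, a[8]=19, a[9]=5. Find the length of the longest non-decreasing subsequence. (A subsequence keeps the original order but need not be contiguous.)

5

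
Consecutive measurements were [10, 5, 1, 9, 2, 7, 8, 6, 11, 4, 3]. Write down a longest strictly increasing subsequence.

Patience tails give the LIS length; then backtrack through the dp parents:
10 → extends → [10]
5 → replaces 10 → [5]
1 → replaces 5 → [1]
9 → extends → [1, 9]
2 → replaces 9 → [1, 2]
7 → extends → [1, 2, 7]
8 → extends → [1, 2, 7, 8]
6 → replaces 7 → [1, 2, 6, 8]
11 → extends → [1, 2, 6, 8, 11]
4 → replaces 6 → [1, 2, 4, 8, 11]
3 → replaces 4 → [1, 2, 3, 8, 11]
Length 5; one witness is 1, 2, 7, 8, 11.

1, 2, 7, 8, 11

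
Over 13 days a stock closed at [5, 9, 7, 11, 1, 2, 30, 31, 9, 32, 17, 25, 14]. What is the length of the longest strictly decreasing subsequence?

Negate each value so 'decreasing' becomes 'increasing', then run patience tails on the negated sequence:
-5 → extends → [-5]
-9 → replaces -5 → [-9]
-7 → extends → [-9, -7]
-11 → replaces -9 → [-11, -7]
-1 → extends → [-11, -7, -1]
-2 → replaces -1 → [-11, -7, -2]
-30 → replaces -11 → [-30, -7, -2]
-31 → replaces -30 → [-31, -7, -2]
-9 → replaces -7 → [-31, -9, -2]
-32 → replaces -31 → [-32, -9, -2]
-17 → replaces -9 → [-32, -17, -2]
-25 → replaces -17 → [-32, -25, -2]
-14 → replaces -2 → [-32, -25, -14]
Three tails, so the longest strictly decreasing subsequence of the original has length 3.

3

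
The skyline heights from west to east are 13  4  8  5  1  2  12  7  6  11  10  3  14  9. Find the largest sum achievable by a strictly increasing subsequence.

41

Let S[i] be the best sum of a strictly increasing subsequence ending at i:
i:      1  2  3  4  5  6  7  8  9 10 11 12 13 14
a[i]:  13  4  8  5  1  2 12  7  6 11 10  3 14  9
S:     13  4 12  9  1  3 24 16 15 27 26  6 41 25
Maximum is 41 (e.g. 4 + 5 + 7 + 11 + 14).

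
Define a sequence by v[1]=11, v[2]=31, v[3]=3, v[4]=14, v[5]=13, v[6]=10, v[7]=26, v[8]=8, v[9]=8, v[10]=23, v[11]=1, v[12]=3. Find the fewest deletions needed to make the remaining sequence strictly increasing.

Fewest deletions = n − (longest strictly increasing subsequence).
Patience tails:
11 → extends → [11]
31 → extends → [11, 31]
3 → replaces 11 → [3, 31]
14 → replaces 31 → [3, 14]
13 → replaces 14 → [3, 13]
10 → replaces 13 → [3, 10]
26 → extends → [3, 10, 26]
8 → replaces 10 → [3, 8, 26]
8 → already a tail → [3, 8, 26]
23 → replaces 26 → [3, 8, 23]
1 → replaces 3 → [1, 8, 23]
3 → replaces 8 → [1, 3, 23]
Longest strictly increasing subsequence has length 3, so deletions = 12 − 3 = 9.

9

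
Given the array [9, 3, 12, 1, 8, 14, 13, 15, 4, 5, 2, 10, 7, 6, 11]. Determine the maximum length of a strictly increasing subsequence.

Let dp[i] be the length of the longest such subsequence ending at index i:
i:      1  2  3  4  5  6  7  8  9 10 11 12 13 14 15
a[i]:   9  3 12  1  8 14 13 15  4  5  2 10  7  6 11
dp:     1  1  2  1  2  3  3  4  2  3  2  4  4  4  5
Maximum dp value is 5.

5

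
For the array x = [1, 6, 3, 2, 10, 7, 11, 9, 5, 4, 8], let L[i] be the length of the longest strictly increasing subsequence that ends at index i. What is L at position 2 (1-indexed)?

dp[i] = 1 + max{dp[j] : j<i, x[j]<x[i]} (or 1 if no such j):
i:      1  2  3  4  5  6  7  8  9 10 11
x[i]:   1  6  3  2 10  7 11  9  5  4  8
dp:     1  2  2  2  3  3  4  4  3  3  4
At index 2 the value is 2.

2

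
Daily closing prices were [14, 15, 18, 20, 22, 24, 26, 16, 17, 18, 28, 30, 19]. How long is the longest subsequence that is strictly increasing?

9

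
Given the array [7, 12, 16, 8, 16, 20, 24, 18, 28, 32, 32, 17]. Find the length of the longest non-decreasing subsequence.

9

Track the smallest tail for each achievable length (allowing ties):
7 → extends → [7]
12 → extends → [7, 12]
16 → extends → [7, 12, 16]
8 → replaces 12 → [7, 8, 16]
16 → extends → [7, 8, 16, 16]
20 → extends → [7, 8, 16, 16, 20]
24 → extends → [7, 8, 16, 16, 20, 24]
18 → replaces 20 → [7, 8, 16, 16, 18, 24]
28 → extends → [7, 8, 16, 16, 18, 24, 28]
32 → extends → [7, 8, 16, 16, 18, 24, 28, 32]
32 → extends → [7, 8, 16, 16, 18, 24, 28, 32, 32]
17 → replaces 18 → [7, 8, 16, 16, 17, 24, 28, 32, 32]
Nine tails, so the longest non-decreasing subsequence has length 9 (e.g. 7, 12, 16, 16, 20, 24, 28, 32, 32).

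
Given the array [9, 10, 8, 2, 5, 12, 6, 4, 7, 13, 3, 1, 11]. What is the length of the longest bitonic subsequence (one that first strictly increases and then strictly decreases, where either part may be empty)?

7

inc[i] = longest strictly increasing subsequence ending at i; dec[i] = longest strictly decreasing subsequence starting at i:
i:      1  2  3  4  5  6  7  8  9 10 11 12 13
a[i]:   9 10  8  2  5 12  6  4  7 13  3  1 11
inc:    1  2  1  1  2  3  3  2  4  5  2  1  5
dec:    6  6  5  2  4  5  4  3  3  3  2  1  1
Best peak at i=2 (value 10): inc=2, dec=6, length 2+6−1 = 7.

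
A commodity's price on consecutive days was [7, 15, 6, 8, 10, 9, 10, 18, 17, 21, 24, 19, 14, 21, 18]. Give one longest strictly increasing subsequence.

7, 8, 9, 10, 18, 21, 24

Patience tails give the LIS length; then backtrack through the dp parents:
7 → extends → [7]
15 → extends → [7, 15]
6 → replaces 7 → [6, 15]
8 → replaces 15 → [6, 8]
10 → extends → [6, 8, 10]
9 → replaces 10 → [6, 8, 9]
10 → extends → [6, 8, 9, 10]
18 → extends → [6, 8, 9, 10, 18]
17 → replaces 18 → [6, 8, 9, 10, 17]
21 → extends → [6, 8, 9, 10, 17, 21]
24 → extends → [6, 8, 9, 10, 17, 21, 24]
19 → replaces 21 → [6, 8, 9, 10, 17, 19, 24]
14 → replaces 17 → [6, 8, 9, 10, 14, 19, 24]
21 → replaces 24 → [6, 8, 9, 10, 14, 19, 21]
18 → replaces 19 → [6, 8, 9, 10, 14, 18, 21]
Length 7; one witness is 7, 8, 9, 10, 18, 21, 24.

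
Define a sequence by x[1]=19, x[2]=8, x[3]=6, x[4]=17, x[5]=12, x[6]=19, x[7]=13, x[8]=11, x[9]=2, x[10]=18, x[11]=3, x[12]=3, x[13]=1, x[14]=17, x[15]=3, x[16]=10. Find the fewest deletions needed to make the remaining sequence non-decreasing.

Fewest deletions = n − (longest non-decreasing subsequence).
Patience tails:
19 → extends → [19]
8 → replaces 19 → [8]
6 → replaces 8 → [6]
17 → extends → [6, 17]
12 → replaces 17 → [6, 12]
19 → extends → [6, 12, 19]
13 → replaces 19 → [6, 12, 13]
11 → replaces 12 → [6, 11, 13]
2 → replaces 6 → [2, 11, 13]
18 → extends → [2, 11, 13, 18]
3 → replaces 11 → [2, 3, 13, 18]
3 → replaces 13 → [2, 3, 3, 18]
1 → replaces 2 → [1, 3, 3, 18]
17 → replaces 18 → [1, 3, 3, 17]
3 → replaces 17 → [1, 3, 3, 3]
10 → extends → [1, 3, 3, 3, 10]
Longest non-decreasing subsequence has length 5, so deletions = 16 − 5 = 11.

11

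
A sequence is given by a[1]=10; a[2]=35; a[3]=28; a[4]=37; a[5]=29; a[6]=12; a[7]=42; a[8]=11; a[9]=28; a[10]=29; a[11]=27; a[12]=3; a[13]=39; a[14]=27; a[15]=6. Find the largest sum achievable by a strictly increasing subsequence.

124

Let S[i] be the best sum of a strictly increasing subsequence ending at i:
i:       1   2   3   4   5   6   7   8   9  10  11  12  13  14  15
a[i]:   10  35  28  37  29  12  42  11  28  29  27   3  39  27   6
S:      10  45  38  82  67  22 124  21  50  79  49   3 121  49   9
Maximum is 124 (e.g. 10 + 35 + 37 + 42).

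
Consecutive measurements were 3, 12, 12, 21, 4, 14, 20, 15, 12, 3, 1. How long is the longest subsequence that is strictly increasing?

4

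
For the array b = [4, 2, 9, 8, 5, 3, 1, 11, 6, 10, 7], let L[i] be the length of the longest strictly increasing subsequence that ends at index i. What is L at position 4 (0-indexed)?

dp[i] = 1 + max{dp[j] : j<i, b[j]<b[i]} (or 1 if no such j):
i:      0  1  2  3  4  5  6  7  8  9 10
b[i]:   4  2  9  8  5  3  1 11  6 10  7
dp:     1  1  2  2  2  2  1  3  3  4  4
At index 4 the value is 2.

2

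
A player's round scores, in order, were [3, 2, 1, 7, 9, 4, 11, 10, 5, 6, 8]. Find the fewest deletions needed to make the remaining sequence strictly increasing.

Fewest deletions = n − (longest strictly increasing subsequence).
i:      1  2  3  4  5  6  7  8  9 10 11
a[i]:   3  2  1  7  9  4 11 10  5  6  8
dp:     1  1  1  2  3  2  4  4  3  4  5
max dp = 5, so deletions = 11 − 5 = 6.

6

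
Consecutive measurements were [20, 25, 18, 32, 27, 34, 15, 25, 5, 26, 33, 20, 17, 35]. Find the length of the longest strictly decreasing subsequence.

Negate each value so 'decreasing' becomes 'increasing', then run patience tails on the negated sequence:
-20 → extends → [-20]
-25 → replaces -20 → [-25]
-18 → extends → [-25, -18]
-32 → replaces -25 → [-32, -18]
-27 → replaces -18 → [-32, -27]
-34 → replaces -32 → [-34, -27]
-15 → extends → [-34, -27, -15]
-25 → replaces -15 → [-34, -27, -25]
-5 → extends → [-34, -27, -25, -5]
-26 → replaces -25 → [-34, -27, -26, -5]
-33 → replaces -27 → [-34, -33, -26, -5]
-20 → replaces -5 → [-34, -33, -26, -20]
-17 → extends → [-34, -33, -26, -20, -17]
-35 → replaces -34 → [-35, -33, -26, -20, -17]
Five tails, so the longest strictly decreasing subsequence of the original has length 5.

5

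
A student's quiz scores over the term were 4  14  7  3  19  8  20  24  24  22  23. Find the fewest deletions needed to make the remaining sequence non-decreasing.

5

Fewest deletions = n − (longest non-decreasing subsequence).
i:      1  2  3  4  5  6  7  8  9 10 11
a[i]:   4 14  7  3 19  8 20 24 24 22 23
dp:     1  2  2  1  3  3  4  5  6  5  6
max dp = 6, so deletions = 11 − 6 = 5.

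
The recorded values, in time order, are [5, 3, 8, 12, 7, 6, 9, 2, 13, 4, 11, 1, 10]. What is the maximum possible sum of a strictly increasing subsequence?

Let S[i] be the best sum of a strictly increasing subsequence ending at i:
i:      1  2  3  4  5  6  7  8  9 10 11 12 13
a[i]:   5  3  8 12  7  6  9  2 13  4 11  1 10
S:      5  3 13 25 12 11 22  2 38  7 33  1 32
Maximum is 38 (e.g. 5 + 8 + 12 + 13).

38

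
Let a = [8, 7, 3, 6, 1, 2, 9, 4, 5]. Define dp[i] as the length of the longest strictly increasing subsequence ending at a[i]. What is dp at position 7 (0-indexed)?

3

dp[i] = 1 + max{dp[j] : j<i, a[j]<a[i]} (or 1 if no such j):
i:     0 1 2 3 4 5 6 7 8
a[i]:  8 7 3 6 1 2 9 4 5
dp:    1 1 1 2 1 2 3 3 4
At index 7 the value is 3.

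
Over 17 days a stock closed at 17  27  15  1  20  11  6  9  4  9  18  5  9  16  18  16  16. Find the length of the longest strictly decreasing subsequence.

5

Negate each value so 'decreasing' becomes 'increasing', then run patience tails on the negated sequence:
-17 → extends → [-17]
-27 → replaces -17 → [-27]
-15 → extends → [-27, -15]
-1 → extends → [-27, -15, -1]
-20 → replaces -15 → [-27, -20, -1]
-11 → replaces -1 → [-27, -20, -11]
-6 → extends → [-27, -20, -11, -6]
-9 → replaces -6 → [-27, -20, -11, -9]
-4 → extends → [-27, -20, -11, -9, -4]
-9 → already a tail → [-27, -20, -11, -9, -4]
-18 → replaces -11 → [-27, -20, -18, -9, -4]
-5 → replaces -4 → [-27, -20, -18, -9, -5]
-9 → already a tail → [-27, -20, -18, -9, -5]
-16 → replaces -9 → [-27, -20, -18, -16, -5]
-18 → already a tail → [-27, -20, -18, -16, -5]
-16 → already a tail → [-27, -20, -18, -16, -5]
-16 → already a tail → [-27, -20, -18, -16, -5]
Five tails, so the longest strictly decreasing subsequence of the original has length 5.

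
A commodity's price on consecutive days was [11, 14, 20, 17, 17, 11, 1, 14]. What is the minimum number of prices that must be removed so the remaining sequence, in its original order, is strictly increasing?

Fewest deletions = n − (longest strictly increasing subsequence).
i:      1  2  3  4  5  6  7  8
a[i]:  11 14 20 17 17 11  1 14
dp:     1  2  3  3  3  1  1  2
max dp = 3, so deletions = 8 − 3 = 5.

5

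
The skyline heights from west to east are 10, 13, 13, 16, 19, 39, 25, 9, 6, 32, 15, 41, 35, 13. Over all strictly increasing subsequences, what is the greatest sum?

156

Let S[i] be the best sum of a strictly increasing subsequence ending at i:
i:       1   2   3   4   5   6   7   8   9  10  11  12  13  14
a[i]:   10  13  13  16  19  39  25   9   6  32  15  41  35  13
S:      10  23  23  39  58  97  83   9   6 115  38 156 150  23
Maximum is 156 (e.g. 10 + 13 + 16 + 19 + 25 + 32 + 41).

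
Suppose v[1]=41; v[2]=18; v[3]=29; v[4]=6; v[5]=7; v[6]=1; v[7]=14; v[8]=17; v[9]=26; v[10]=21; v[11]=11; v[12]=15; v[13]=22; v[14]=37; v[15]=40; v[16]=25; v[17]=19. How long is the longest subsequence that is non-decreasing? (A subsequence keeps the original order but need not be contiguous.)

Let dp[i] be the length of the longest such subsequence ending at index i:
i:      1  2  3  4  5  6  7  8  9 10 11 12 13 14 15 16 17
v[i]:  41 18 29  6  7  1 14 17 26 21 11 15 22 37 40 25 19
dp:     1  1  2  1  2  1  3  4  5  5  3  4  6  7  8  7  5
Maximum dp value is 8.

8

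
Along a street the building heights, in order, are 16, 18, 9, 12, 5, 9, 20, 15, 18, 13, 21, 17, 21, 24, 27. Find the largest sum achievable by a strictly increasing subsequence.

Let S[i] be the best sum of a strictly increasing subsequence ending at i:
i:       1   2   3   4   5   6   7   8   9  10  11  12  13  14  15
a[i]:   16  18   9  12   5   9  20  15  18  13  21  17  21  24  27
S:      16  34   9  21   5  14  54  36  54  34  75  53  75  99 126
Maximum is 126 (e.g. 9 + 12 + 15 + 18 + 21 + 24 + 27).

126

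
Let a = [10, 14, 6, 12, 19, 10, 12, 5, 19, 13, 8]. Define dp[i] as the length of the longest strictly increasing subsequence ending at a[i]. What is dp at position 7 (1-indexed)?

3

dp[i] = 1 + max{dp[j] : j<i, a[j]<a[i]} (or 1 if no such j):
i:      1  2  3  4  5  6  7  8  9 10 11
a[i]:  10 14  6 12 19 10 12  5 19 13  8
dp:     1  2  1  2  3  2  3  1  4  4  2
At index 7 the value is 3.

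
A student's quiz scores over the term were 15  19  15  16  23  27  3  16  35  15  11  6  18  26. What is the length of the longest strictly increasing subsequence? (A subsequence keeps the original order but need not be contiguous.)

5

Track the smallest tail for each achievable length (strict):
15 → extends → [15]
19 → extends → [15, 19]
15 → already a tail → [15, 19]
16 → replaces 19 → [15, 16]
23 → extends → [15, 16, 23]
27 → extends → [15, 16, 23, 27]
3 → replaces 15 → [3, 16, 23, 27]
16 → already a tail → [3, 16, 23, 27]
35 → extends → [3, 16, 23, 27, 35]
15 → replaces 16 → [3, 15, 23, 27, 35]
11 → replaces 15 → [3, 11, 23, 27, 35]
6 → replaces 11 → [3, 6, 23, 27, 35]
18 → replaces 23 → [3, 6, 18, 27, 35]
26 → replaces 27 → [3, 6, 18, 26, 35]
Five tails, so the longest strictly increasing subsequence has length 5 (e.g. 15, 19, 23, 27, 35).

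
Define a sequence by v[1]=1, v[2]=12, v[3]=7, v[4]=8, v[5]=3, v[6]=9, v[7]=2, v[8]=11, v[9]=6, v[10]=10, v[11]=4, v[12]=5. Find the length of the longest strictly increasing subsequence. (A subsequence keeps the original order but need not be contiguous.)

5

Let dp[i] be the length of the longest such subsequence ending at index i:
i:      1  2  3  4  5  6  7  8  9 10 11 12
v[i]:   1 12  7  8  3  9  2 11  6 10  4  5
dp:     1  2  2  3  2  4  2  5  3  5  3  4
Maximum dp value is 5.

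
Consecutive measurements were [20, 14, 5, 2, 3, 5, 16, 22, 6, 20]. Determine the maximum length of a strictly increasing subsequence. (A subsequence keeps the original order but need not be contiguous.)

5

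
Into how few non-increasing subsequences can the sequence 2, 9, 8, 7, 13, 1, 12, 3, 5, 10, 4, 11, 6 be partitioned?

5

Place each on the leftmost legal pile:
2 → new pile 1 (tops now [2])
9 → new pile 2 (tops now [2, 9])
8 → pile 2 (tops now [2, 8])
7 → pile 2 (tops now [2, 7])
13 → new pile 3 (tops now [2, 7, 13])
1 → pile 1 (tops now [1, 7, 13])
12 → pile 3 (tops now [1, 7, 12])
3 → pile 2 (tops now [1, 3, 12])
5 → pile 3 (tops now [1, 3, 5])
10 → new pile 4 (tops now [1, 3, 5, 10])
4 → pile 3 (tops now [1, 3, 4, 10])
11 → new pile 5 (tops now [1, 3, 4, 10, 11])
6 → pile 4 (tops now [1, 3, 4, 6, 11])
Five piles.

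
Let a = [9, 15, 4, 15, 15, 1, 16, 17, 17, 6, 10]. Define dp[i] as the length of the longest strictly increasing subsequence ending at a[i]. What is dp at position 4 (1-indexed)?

dp[i] = 1 + max{dp[j] : j<i, a[j]<a[i]} (or 1 if no such j):
i:      1  2  3  4  5  6  7  8  9 10 11
a[i]:   9 15  4 15 15  1 16 17 17  6 10
dp:     1  2  1  2  2  1  3  4  4  2  3
At index 4 the value is 2.

2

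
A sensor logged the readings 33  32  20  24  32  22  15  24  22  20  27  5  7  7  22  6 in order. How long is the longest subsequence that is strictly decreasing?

7

Negate each value so 'decreasing' becomes 'increasing', then run patience tails on the negated sequence:
-33 → extends → [-33]
-32 → extends → [-33, -32]
-20 → extends → [-33, -32, -20]
-24 → replaces -20 → [-33, -32, -24]
-32 → already a tail → [-33, -32, -24]
-22 → extends → [-33, -32, -24, -22]
-15 → extends → [-33, -32, -24, -22, -15]
-24 → already a tail → [-33, -32, -24, -22, -15]
-22 → already a tail → [-33, -32, -24, -22, -15]
-20 → replaces -15 → [-33, -32, -24, -22, -20]
-27 → replaces -24 → [-33, -32, -27, -22, -20]
-5 → extends → [-33, -32, -27, -22, -20, -5]
-7 → replaces -5 → [-33, -32, -27, -22, -20, -7]
-7 → already a tail → [-33, -32, -27, -22, -20, -7]
-22 → already a tail → [-33, -32, -27, -22, -20, -7]
-6 → extends → [-33, -32, -27, -22, -20, -7, -6]
Seven tails, so the longest strictly decreasing subsequence of the original has length 7.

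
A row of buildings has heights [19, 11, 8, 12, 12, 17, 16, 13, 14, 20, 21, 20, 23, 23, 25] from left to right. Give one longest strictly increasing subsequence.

Patience tails give the LIS length; then backtrack through the dp parents:
19 → extends → [19]
11 → replaces 19 → [11]
8 → replaces 11 → [8]
12 → extends → [8, 12]
12 → already a tail → [8, 12]
17 → extends → [8, 12, 17]
16 → replaces 17 → [8, 12, 16]
13 → replaces 16 → [8, 12, 13]
14 → extends → [8, 12, 13, 14]
20 → extends → [8, 12, 13, 14, 20]
21 → extends → [8, 12, 13, 14, 20, 21]
20 → already a tail → [8, 12, 13, 14, 20, 21]
23 → extends → [8, 12, 13, 14, 20, 21, 23]
23 → already a tail → [8, 12, 13, 14, 20, 21, 23]
25 → extends → [8, 12, 13, 14, 20, 21, 23, 25]
Length 8; one witness is 11, 12, 13, 14, 20, 21, 23, 25.

11, 12, 13, 14, 20, 21, 23, 25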